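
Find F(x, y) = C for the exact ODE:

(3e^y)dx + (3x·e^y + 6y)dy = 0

Verify exactness: ∂M/∂y = ∂N/∂x ✓
Find F(x,y) such that ∂F/∂x = M, ∂F/∂y = N
Solution: 3x·e^y + 3y² = C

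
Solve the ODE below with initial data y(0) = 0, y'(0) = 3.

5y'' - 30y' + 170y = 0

General solution: y = e^(3x)(C₁cos(5x) + C₂sin(5x))
Complex roots r = 3 ± 5i
Applying ICs: C₁ = 0, C₂ = 3/5
Particular solution: y = e^(3x)((3/5)sin(5x))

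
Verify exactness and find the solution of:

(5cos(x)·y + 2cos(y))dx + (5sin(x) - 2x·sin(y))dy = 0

Verify exactness: ∂M/∂y = ∂N/∂x ✓
Find F(x,y) such that ∂F/∂x = M, ∂F/∂y = N
Solution: 5sin(x)·y + 2x·cos(y) = C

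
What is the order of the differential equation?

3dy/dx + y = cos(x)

The order is 1 (highest derivative is of order 1).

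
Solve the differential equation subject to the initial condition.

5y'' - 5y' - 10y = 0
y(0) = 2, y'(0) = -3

General solution: y = C₁e^(2x) + C₂e^(-x)
Applying ICs: C₁ = -1/3, C₂ = 7/3
Particular solution: y = -(1/3)e^(2x) + (7/3)e^(-x)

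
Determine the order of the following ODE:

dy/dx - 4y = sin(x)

The order is 1 (highest derivative is of order 1).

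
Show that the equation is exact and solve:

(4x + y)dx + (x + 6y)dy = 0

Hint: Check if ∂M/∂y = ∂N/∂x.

Verify exactness: ∂M/∂y = ∂N/∂x ✓
Find F(x,y) such that ∂F/∂x = M, ∂F/∂y = N
Solution: 2x² + xy + 3y² = C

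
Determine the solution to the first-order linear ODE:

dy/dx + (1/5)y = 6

Using integrating factor method:

General solution: y = 30 + Ce^(-x/5)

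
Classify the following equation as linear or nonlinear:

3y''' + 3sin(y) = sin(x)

Nonlinear (sin(y) is nonlinear in y)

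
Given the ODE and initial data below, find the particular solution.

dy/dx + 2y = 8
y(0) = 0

General solution: y = 4 + Ce^(-2x)
Applying y(0) = 0: C = 0 - 4 = -4
Particular solution: y = 4 - 4e^(-2x)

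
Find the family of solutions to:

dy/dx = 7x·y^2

Separating variables and integrating:
-1/y = 7x^2/2 + C

General solution: y^-1 = (-7/2)x^2 + C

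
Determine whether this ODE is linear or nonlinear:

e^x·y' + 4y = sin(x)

Linear (y and its derivatives appear to the first power only, no products of y terms)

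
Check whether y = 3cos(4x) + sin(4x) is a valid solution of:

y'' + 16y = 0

Verification:
y'' = -48cos(4x) - 16sin(4x)
y'' + 16y = 0 ✓

Yes, it is a solution.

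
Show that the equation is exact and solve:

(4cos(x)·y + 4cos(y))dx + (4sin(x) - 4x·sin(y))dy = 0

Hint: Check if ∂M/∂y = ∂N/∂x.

Verify exactness: ∂M/∂y = ∂N/∂x ✓
Find F(x,y) such that ∂F/∂x = M, ∂F/∂y = N
Solution: 4sin(x)·y + 4x·cos(y) = C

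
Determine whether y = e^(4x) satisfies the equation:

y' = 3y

Verification:
y = e^(4x)
y' = 4e^(4x)
But 3y = 3e^(4x)
y' ≠ 3y — the derivative does not match

No, it is not a solution.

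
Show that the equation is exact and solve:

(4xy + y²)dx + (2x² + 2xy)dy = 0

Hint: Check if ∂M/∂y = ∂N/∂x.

Verify exactness: ∂M/∂y = ∂N/∂x ✓
Find F(x,y) such that ∂F/∂x = M, ∂F/∂y = N
Solution: 2x²y + xy² = C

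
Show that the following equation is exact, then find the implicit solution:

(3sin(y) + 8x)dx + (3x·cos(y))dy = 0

Verify exactness: ∂M/∂y = ∂N/∂x ✓
Find F(x,y) such that ∂F/∂x = M, ∂F/∂y = N
Solution: 3x·sin(y) + 4x² = C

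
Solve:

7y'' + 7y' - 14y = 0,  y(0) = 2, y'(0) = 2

General solution: y = C₁e^x + C₂e^(-2x)
Applying ICs: C₁ = 2, C₂ = 0
Particular solution: y = 2e^x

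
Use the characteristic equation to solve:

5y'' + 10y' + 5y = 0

Characteristic equation: 5r² + 10r + 5 = 0
Divide by 5: r² + 2r + 1 = 0
Factored: (r + 1)² = 0
Repeated root: r = -1
General solution: y = (C₁ + C₂x)e^(-x)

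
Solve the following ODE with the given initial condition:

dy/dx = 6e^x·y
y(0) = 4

General solution: y = Ce^(6e^x)
Applying IC y(0) = 4:
Particular solution: y = 4e^(6(e^x - 1))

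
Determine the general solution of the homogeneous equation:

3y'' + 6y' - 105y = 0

Characteristic equation: 3r² + 6r - 105 = 0
Divide by 3: r² + 2r - 35 = 0
Roots: r = 5, -7 (distinct real)
General solution: y = C₁e^(5x) + C₂e^(-7x)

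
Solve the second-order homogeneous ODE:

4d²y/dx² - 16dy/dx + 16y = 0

Characteristic equation: 4r² - 16r + 16 = 0
Divide by 4: r² - 4r + 4 = 0
Factored: (r - 2)² = 0
Repeated root: r = 2
General solution: y = (C₁ + C₂x)e^(2x)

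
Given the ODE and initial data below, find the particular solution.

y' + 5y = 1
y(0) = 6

General solution: y = 1/5 + Ce^(-5x)
Applying y(0) = 6: C = 6 - 1/5 = 29/5
Particular solution: y = 1/5 + (29/5)e^(-5x)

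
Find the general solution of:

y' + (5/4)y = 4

Using integrating factor method:

General solution: y = 16/5 + Ce^(-5x/4)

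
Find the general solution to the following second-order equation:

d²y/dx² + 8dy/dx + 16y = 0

Characteristic equation: r² + 8r + 16 = 0
Factored: (r + 4)² = 0
Repeated root: r = -4
General solution: y = (C₁ + C₂x)e^(-4x)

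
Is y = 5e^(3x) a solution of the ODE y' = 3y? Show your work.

Verification:
y = 5e^(3x)
y' = 15e^(3x)
3y = 15e^(3x)
y' = 3y ✓

Yes, it is a solution.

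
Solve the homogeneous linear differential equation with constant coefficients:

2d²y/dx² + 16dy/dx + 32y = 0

Characteristic equation: 2r² + 16r + 32 = 0
Divide by 2: r² + 8r + 16 = 0
Factored: (r + 4)² = 0
Repeated root: r = -4
General solution: y = (C₁ + C₂x)e^(-4x)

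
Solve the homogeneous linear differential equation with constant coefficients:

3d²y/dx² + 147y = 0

Characteristic equation: 3r² + 147 = 0
Divide by 3: r² + 49 = 0
Roots: r = ±7i (complex conjugates)
General solution: y = C₁cos(7x) + C₂sin(7x)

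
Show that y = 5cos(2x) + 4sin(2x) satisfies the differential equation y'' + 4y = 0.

Verification:
y'' = -20cos(2x) - 16sin(2x)
y'' + 4y = 0 ✓

Yes, it is a solution.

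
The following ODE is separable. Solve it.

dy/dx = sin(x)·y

Separating variables and integrating:
ln|y| = -cos(x) + C

General solution: y = Ce^(-cos(x))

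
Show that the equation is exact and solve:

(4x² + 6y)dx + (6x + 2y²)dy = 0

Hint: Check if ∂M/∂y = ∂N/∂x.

Verify exactness: ∂M/∂y = ∂N/∂x ✓
Find F(x,y) such that ∂F/∂x = M, ∂F/∂y = N
Solution: 4x³/3 + 6xy + 2y³/3 = C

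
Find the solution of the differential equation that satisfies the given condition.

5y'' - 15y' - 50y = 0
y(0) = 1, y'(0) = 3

General solution: y = C₁e^(5x) + C₂e^(-2x)
Applying ICs: C₁ = 5/7, C₂ = 2/7
Particular solution: y = (5/7)e^(5x) + (2/7)e^(-2x)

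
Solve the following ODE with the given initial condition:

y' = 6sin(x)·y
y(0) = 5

General solution: y = Ce^(-6cos(x))
Applying IC y(0) = 5:
Particular solution: y = 5e^(6(1-cos(x)))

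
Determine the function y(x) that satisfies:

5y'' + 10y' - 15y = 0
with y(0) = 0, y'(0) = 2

General solution: y = C₁e^x + C₂e^(-3x)
Applying ICs: C₁ = 1/2, C₂ = -1/2
Particular solution: y = (1/2)e^x - (1/2)e^(-3x)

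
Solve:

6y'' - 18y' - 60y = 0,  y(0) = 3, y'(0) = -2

General solution: y = C₁e^(5x) + C₂e^(-2x)
Applying ICs: C₁ = 4/7, C₂ = 17/7
Particular solution: y = (4/7)e^(5x) + (17/7)e^(-2x)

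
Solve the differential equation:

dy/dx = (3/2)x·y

Separating variables and integrating:
ln|y| = 3x^2/4 + C

General solution: y = Ce^(3x^2/4)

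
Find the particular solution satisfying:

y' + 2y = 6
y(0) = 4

General solution: y = 3 + Ce^(-2x)
Applying y(0) = 4: C = 4 - 3 = 1
Particular solution: y = 3 + e^(-2x)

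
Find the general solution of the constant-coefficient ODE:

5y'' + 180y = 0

Characteristic equation: 5r² + 180 = 0
Divide by 5: r² + 36 = 0
Roots: r = ±6i (complex conjugates)
General solution: y = C₁cos(6x) + C₂sin(6x)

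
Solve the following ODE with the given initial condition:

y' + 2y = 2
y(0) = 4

General solution: y = 1 + Ce^(-2x)
Applying y(0) = 4: C = 4 - 1 = 3
Particular solution: y = 1 + 3e^(-2x)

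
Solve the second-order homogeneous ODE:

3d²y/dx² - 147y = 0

Characteristic equation: 3r² - 147 = 0
Divide by 3: r² - 49 = 0
Roots: r = 7, -7 (distinct real)
General solution: y = C₁e^(7x) + C₂e^(-7x)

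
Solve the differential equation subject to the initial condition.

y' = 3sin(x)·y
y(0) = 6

General solution: y = Ce^(-3cos(x))
Applying IC y(0) = 6:
Particular solution: y = 6e^(3(1-cos(x)))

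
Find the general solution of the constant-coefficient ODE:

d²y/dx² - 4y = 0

Characteristic equation: r² - 4 = 0
Roots: r = 2, -2 (distinct real)
General solution: y = C₁e^(2x) + C₂e^(-2x)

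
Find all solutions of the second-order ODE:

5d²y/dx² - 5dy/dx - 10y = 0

Characteristic equation: 5r² - 5r - 10 = 0
Divide by 5: r² - r - 2 = 0
Roots: r = 2, -1 (distinct real)
General solution: y = C₁e^(2x) + C₂e^(-x)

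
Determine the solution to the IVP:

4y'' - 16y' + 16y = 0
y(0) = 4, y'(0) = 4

General solution: y = (C₁ + C₂x)e^(2x)
Repeated root r = 2
Applying ICs: C₁ = 4, C₂ = -4
Particular solution: y = (4 - 4x)e^(2x)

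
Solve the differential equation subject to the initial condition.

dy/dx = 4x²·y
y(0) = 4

General solution: y = Ce^(4x³/3)
Applying IC y(0) = 4:
Particular solution: y = 4e^(4x³/3)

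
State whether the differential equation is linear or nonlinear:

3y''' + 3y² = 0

Nonlinear (y² term)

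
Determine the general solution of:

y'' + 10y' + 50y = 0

Characteristic equation: r² + 10r + 50 = 0
Roots: r = -5 ± 5i (complex conjugates)
General solution: y = e^(-5x)(C₁cos(5x) + C₂sin(5x))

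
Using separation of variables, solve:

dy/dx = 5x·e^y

Separating variables and integrating:
-e^(-y) = 5x²/2 + C

General solution: y = -ln(C - 5x²/2)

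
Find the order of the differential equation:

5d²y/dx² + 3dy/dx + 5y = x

The order is 2 (highest derivative is of order 2).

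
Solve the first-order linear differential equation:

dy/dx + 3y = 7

Using integrating factor method:

General solution: y = 7/3 + Ce^(-3x)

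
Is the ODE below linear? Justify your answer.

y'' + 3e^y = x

No. Nonlinear (e^y is nonlinear in y)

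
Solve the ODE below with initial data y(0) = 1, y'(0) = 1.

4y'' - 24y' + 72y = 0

General solution: y = e^(3x)(C₁cos(3x) + C₂sin(3x))
Complex roots r = 3 ± 3i
Applying ICs: C₁ = 1, C₂ = -2/3
Particular solution: y = e^(3x)(cos(3x) - (2/3)sin(3x))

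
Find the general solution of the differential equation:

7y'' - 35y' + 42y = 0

Characteristic equation: 7r² - 35r + 42 = 0
Divide by 7: r² - 5r + 6 = 0
Roots: r = 2, 3 (distinct real)
General solution: y = C₁e^(2x) + C₂e^(3x)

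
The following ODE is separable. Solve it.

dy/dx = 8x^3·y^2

Separating variables and integrating:
-1/y = 2x^4 + C

General solution: y^-1 = -2x^4 + C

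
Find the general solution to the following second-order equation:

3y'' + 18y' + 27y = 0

Characteristic equation: 3r² + 18r + 27 = 0
Divide by 3: r² + 6r + 9 = 0
Factored: (r + 3)² = 0
Repeated root: r = -3
General solution: y = (C₁ + C₂x)e^(-3x)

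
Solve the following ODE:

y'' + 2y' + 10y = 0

Characteristic equation: r² + 2r + 10 = 0
Roots: r = -1 ± 3i (complex conjugates)
General solution: y = e^(-x)(C₁cos(3x) + C₂sin(3x))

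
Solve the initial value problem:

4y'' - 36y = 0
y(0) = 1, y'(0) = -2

General solution: y = C₁e^(3x) + C₂e^(-3x)
Applying ICs: C₁ = 1/6, C₂ = 5/6
Particular solution: y = (1/6)e^(3x) + (5/6)e^(-3x)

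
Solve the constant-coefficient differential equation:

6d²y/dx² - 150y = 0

Characteristic equation: 6r² - 150 = 0
Divide by 6: r² - 25 = 0
Roots: r = 5, -5 (distinct real)
General solution: y = C₁e^(5x) + C₂e^(-5x)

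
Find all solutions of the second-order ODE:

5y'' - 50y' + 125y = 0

Characteristic equation: 5r² - 50r + 125 = 0
Divide by 5: r² - 10r + 25 = 0
Factored: (r - 5)² = 0
Repeated root: r = 5
General solution: y = (C₁ + C₂x)e^(5x)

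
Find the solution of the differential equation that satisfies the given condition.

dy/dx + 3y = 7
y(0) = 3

General solution: y = 7/3 + Ce^(-3x)
Applying y(0) = 3: C = 3 - 7/3 = 2/3
Particular solution: y = 7/3 + (2/3)e^(-3x)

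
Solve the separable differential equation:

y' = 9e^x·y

Separating variables and integrating:
ln|y| = 9e^x + C

General solution: y = Ce^(9e^x)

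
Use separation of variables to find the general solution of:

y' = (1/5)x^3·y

Separating variables and integrating:
ln|y| = x^4/20 + C

General solution: y = Ce^(x^4/20)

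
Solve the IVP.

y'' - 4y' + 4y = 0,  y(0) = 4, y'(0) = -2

General solution: y = (C₁ + C₂x)e^(2x)
Repeated root r = 2
Applying ICs: C₁ = 4, C₂ = -10
Particular solution: y = (4 - 10x)e^(2x)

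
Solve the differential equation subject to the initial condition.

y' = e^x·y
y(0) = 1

General solution: y = Ce^(e^x)
Applying IC y(0) = 1:
Particular solution: y = e^(e^x - 1)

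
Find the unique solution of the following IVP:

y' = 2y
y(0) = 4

General solution: y = Ce^(2x)
Applying IC y(0) = 4:
Particular solution: y = 4e^(2x)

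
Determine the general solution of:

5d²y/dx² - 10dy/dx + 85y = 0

Characteristic equation: 5r² - 10r + 85 = 0
Divide by 5: r² - 2r + 17 = 0
Roots: r = 1 ± 4i (complex conjugates)
General solution: y = e^x(C₁cos(4x) + C₂sin(4x))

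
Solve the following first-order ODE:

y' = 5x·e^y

Separating variables and integrating:
-e^(-y) = 5x²/2 + C

General solution: y = -ln(C - 5x²/2)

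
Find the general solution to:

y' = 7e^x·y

Separating variables and integrating:
ln|y| = 7e^x + C

General solution: y = Ce^(7e^x)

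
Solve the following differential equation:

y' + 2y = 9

Using integrating factor method:

General solution: y = 9/2 + Ce^(-2x)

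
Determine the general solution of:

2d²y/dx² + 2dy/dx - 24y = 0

Characteristic equation: 2r² + 2r - 24 = 0
Divide by 2: r² + r - 12 = 0
Roots: r = 3, -4 (distinct real)
General solution: y = C₁e^(3x) + C₂e^(-4x)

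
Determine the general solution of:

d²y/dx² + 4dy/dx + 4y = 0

Characteristic equation: r² + 4r + 4 = 0
Factored: (r + 2)² = 0
Repeated root: r = -2
General solution: y = (C₁ + C₂x)e^(-2x)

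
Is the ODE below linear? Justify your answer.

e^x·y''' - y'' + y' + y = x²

Yes. Linear (y and its derivatives appear to the first power only, no products of y terms)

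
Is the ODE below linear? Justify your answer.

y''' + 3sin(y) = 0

No. Nonlinear (sin(y) is nonlinear in y)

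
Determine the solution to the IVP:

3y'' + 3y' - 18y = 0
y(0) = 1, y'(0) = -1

General solution: y = C₁e^(2x) + C₂e^(-3x)
Applying ICs: C₁ = 2/5, C₂ = 3/5
Particular solution: y = (2/5)e^(2x) + (3/5)e^(-3x)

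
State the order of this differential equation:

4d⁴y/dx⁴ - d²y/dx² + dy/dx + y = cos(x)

The order is 4 (highest derivative is of order 4).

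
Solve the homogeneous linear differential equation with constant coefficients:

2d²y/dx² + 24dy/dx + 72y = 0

Characteristic equation: 2r² + 24r + 72 = 0
Divide by 2: r² + 12r + 36 = 0
Factored: (r + 6)² = 0
Repeated root: r = -6
General solution: y = (C₁ + C₂x)e^(-6x)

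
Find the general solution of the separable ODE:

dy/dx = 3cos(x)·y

Separating variables and integrating:
ln|y| = 3sin(x) + C

General solution: y = Ce^(3sin(x))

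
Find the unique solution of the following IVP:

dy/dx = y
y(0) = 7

General solution: y = Ce^x
Applying IC y(0) = 7:
Particular solution: y = 7e^x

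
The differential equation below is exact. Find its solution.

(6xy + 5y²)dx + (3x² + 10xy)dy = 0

Verify exactness: ∂M/∂y = ∂N/∂x ✓
Find F(x,y) such that ∂F/∂x = M, ∂F/∂y = N
Solution: 3x²y + 5xy² = C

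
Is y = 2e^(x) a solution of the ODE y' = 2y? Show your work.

Verification:
y = 2e^(x)
y' = 2e^(x)
But 2y = 4e^(x)
y' ≠ 2y — the derivative does not match

No, it is not a solution.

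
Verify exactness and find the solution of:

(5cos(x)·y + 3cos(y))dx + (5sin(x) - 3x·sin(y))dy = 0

Verify exactness: ∂M/∂y = ∂N/∂x ✓
Find F(x,y) such that ∂F/∂x = M, ∂F/∂y = N
Solution: 5sin(x)·y + 3x·cos(y) = C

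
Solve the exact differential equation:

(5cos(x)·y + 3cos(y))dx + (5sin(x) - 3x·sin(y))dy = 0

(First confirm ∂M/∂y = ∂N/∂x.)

Verify exactness: ∂M/∂y = ∂N/∂x ✓
Find F(x,y) such that ∂F/∂x = M, ∂F/∂y = N
Solution: 5sin(x)·y + 3x·cos(y) = C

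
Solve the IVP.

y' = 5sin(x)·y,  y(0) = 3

General solution: y = Ce^(-5cos(x))
Applying IC y(0) = 3:
Particular solution: y = 3e^(5(1-cos(x)))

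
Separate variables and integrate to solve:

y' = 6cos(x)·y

Separating variables and integrating:
ln|y| = 6sin(x) + C

General solution: y = Ce^(6sin(x))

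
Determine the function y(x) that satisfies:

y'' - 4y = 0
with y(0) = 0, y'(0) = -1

General solution: y = C₁e^(2x) + C₂e^(-2x)
Applying ICs: C₁ = -1/4, C₂ = 1/4
Particular solution: y = -(1/4)e^(2x) + (1/4)e^(-2x)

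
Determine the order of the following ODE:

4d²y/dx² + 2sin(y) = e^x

The order is 2 (highest derivative is of order 2).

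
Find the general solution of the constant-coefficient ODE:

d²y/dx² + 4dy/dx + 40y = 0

Characteristic equation: r² + 4r + 40 = 0
Roots: r = -2 ± 6i (complex conjugates)
General solution: y = e^(-2x)(C₁cos(6x) + C₂sin(6x))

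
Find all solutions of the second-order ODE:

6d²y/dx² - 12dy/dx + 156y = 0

Characteristic equation: 6r² - 12r + 156 = 0
Divide by 6: r² - 2r + 26 = 0
Roots: r = 1 ± 5i (complex conjugates)
General solution: y = e^x(C₁cos(5x) + C₂sin(5x))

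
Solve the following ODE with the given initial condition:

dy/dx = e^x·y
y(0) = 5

General solution: y = Ce^(e^x)
Applying IC y(0) = 5:
Particular solution: y = 5e^(e^x - 1)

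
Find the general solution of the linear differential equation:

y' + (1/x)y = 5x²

Using integrating factor method:

General solution: y = (5/4)x^3 + C/x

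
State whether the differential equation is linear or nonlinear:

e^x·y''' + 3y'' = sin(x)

Linear (y and its derivatives appear to the first power only, no products of y terms)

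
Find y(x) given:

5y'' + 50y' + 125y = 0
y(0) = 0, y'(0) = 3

General solution: y = (C₁ + C₂x)e^(-5x)
Repeated root r = -5
Applying ICs: C₁ = 0, C₂ = 3
Particular solution: y = 3xe^(-5x)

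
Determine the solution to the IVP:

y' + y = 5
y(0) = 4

General solution: y = 5 + Ce^(-x)
Applying y(0) = 4: C = 4 - 5 = -1
Particular solution: y = 5 - e^(-x)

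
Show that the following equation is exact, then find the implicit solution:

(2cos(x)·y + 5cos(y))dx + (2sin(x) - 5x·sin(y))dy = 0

Verify exactness: ∂M/∂y = ∂N/∂x ✓
Find F(x,y) such that ∂F/∂x = M, ∂F/∂y = N
Solution: 2sin(x)·y + 5x·cos(y) = C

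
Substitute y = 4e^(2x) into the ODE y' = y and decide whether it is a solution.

Verification:
y = 4e^(2x)
y' = 8e^(2x)
But y = 4e^(2x)
y' ≠ y — the derivative does not match

No, it is not a solution.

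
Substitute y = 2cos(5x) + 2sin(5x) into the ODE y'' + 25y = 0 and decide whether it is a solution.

Verification:
y'' = -50cos(5x) - 50sin(5x)
y'' + 25y = 0 ✓

Yes, it is a solution.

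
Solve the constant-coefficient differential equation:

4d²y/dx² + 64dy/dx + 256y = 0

Characteristic equation: 4r² + 64r + 256 = 0
Divide by 4: r² + 16r + 64 = 0
Factored: (r + 8)² = 0
Repeated root: r = -8
General solution: y = (C₁ + C₂x)e^(-8x)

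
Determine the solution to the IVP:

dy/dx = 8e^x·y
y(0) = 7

General solution: y = Ce^(8e^x)
Applying IC y(0) = 7:
Particular solution: y = 7e^(8(e^x - 1))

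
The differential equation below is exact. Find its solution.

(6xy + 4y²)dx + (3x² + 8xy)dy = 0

Verify exactness: ∂M/∂y = ∂N/∂x ✓
Find F(x,y) such that ∂F/∂x = M, ∂F/∂y = N
Solution: 3x²y + 4xy² = C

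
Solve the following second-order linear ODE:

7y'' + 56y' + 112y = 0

Characteristic equation: 7r² + 56r + 112 = 0
Divide by 7: r² + 8r + 16 = 0
Factored: (r + 4)² = 0
Repeated root: r = -4
General solution: y = (C₁ + C₂x)e^(-4x)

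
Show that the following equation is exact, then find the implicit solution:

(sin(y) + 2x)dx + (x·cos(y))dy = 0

Verify exactness: ∂M/∂y = ∂N/∂x ✓
Find F(x,y) such that ∂F/∂x = M, ∂F/∂y = N
Solution: x·sin(y) + x² = C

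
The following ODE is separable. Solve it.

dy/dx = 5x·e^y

Separating variables and integrating:
-e^(-y) = 5x²/2 + C

General solution: y = -ln(C - 5x²/2)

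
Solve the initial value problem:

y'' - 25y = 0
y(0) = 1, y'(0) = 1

General solution: y = C₁e^(5x) + C₂e^(-5x)
Applying ICs: C₁ = 3/5, C₂ = 2/5
Particular solution: y = (3/5)e^(5x) + (2/5)e^(-5x)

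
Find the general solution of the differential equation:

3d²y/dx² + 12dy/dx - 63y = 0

Characteristic equation: 3r² + 12r - 63 = 0
Divide by 3: r² + 4r - 21 = 0
Roots: r = 3, -7 (distinct real)
General solution: y = C₁e^(3x) + C₂e^(-7x)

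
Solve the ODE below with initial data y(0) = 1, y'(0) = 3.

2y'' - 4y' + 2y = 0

General solution: y = (C₁ + C₂x)e^x
Repeated root r = 1
Applying ICs: C₁ = 1, C₂ = 2
Particular solution: y = (1 + 2x)e^x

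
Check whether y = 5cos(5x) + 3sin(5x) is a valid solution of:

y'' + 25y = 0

Verification:
y'' = -125cos(5x) - 75sin(5x)
y'' + 25y = 0 ✓

Yes, it is a solution.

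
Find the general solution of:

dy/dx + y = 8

Using integrating factor method:

General solution: y = 8 + Ce^(-x)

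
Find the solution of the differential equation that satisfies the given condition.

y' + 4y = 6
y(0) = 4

General solution: y = 3/2 + Ce^(-4x)
Applying y(0) = 4: C = 4 - 3/2 = 5/2
Particular solution: y = 3/2 + (5/2)e^(-4x)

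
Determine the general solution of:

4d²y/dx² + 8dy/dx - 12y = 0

Characteristic equation: 4r² + 8r - 12 = 0
Divide by 4: r² + 2r - 3 = 0
Roots: r = 1, -3 (distinct real)
General solution: y = C₁e^x + C₂e^(-3x)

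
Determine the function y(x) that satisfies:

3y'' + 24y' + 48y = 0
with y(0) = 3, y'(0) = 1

General solution: y = (C₁ + C₂x)e^(-4x)
Repeated root r = -4
Applying ICs: C₁ = 3, C₂ = 13
Particular solution: y = (3 + 13x)e^(-4x)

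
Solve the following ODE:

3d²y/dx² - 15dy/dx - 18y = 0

Characteristic equation: 3r² - 15r - 18 = 0
Divide by 3: r² - 5r - 6 = 0
Roots: r = 6, -1 (distinct real)
General solution: y = C₁e^(6x) + C₂e^(-x)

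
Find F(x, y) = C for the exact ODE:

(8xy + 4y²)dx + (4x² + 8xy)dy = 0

Verify exactness: ∂M/∂y = ∂N/∂x ✓
Find F(x,y) such that ∂F/∂x = M, ∂F/∂y = N
Solution: 4x²y + 4xy² = C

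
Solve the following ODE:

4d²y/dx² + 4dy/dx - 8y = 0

Characteristic equation: 4r² + 4r - 8 = 0
Divide by 4: r² + r - 2 = 0
Roots: r = 1, -2 (distinct real)
General solution: y = C₁e^x + C₂e^(-2x)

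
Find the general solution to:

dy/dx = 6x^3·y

Separating variables and integrating:
ln|y| = 3x^4/2 + C

General solution: y = Ce^(3x^4/2)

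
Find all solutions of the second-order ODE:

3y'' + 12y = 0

Characteristic equation: 3r² + 12 = 0
Divide by 3: r² + 4 = 0
Roots: r = ±2i (complex conjugates)
General solution: y = C₁cos(2x) + C₂sin(2x)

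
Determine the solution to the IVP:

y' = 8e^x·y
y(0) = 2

General solution: y = Ce^(8e^x)
Applying IC y(0) = 2:
Particular solution: y = 2e^(8(e^x - 1))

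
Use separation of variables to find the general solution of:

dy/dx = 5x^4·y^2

Separating variables and integrating:
-1/y = x^5 + C

General solution: y^-1 = -x^5 + C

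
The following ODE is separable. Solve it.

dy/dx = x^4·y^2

Separating variables and integrating:
-1/y = x^5/5 + C

General solution: y^-1 = (-1/5)x^5 + C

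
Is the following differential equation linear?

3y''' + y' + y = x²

Yes. Linear (y and its derivatives appear to the first power only, no products of y terms)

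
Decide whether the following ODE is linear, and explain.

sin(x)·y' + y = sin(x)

Linear (y and its derivatives appear to the first power only, no products of y terms)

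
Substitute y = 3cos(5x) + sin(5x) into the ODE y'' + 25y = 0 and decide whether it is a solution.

Verification:
y'' = -75cos(5x) - 25sin(5x)
y'' + 25y = 0 ✓

Yes, it is a solution.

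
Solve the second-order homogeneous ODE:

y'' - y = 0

Characteristic equation: r² - 1 = 0
Roots: r = 1, -1 (distinct real)
General solution: y = C₁e^x + C₂e^(-x)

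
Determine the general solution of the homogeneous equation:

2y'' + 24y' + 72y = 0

Characteristic equation: 2r² + 24r + 72 = 0
Divide by 2: r² + 12r + 36 = 0
Factored: (r + 6)² = 0
Repeated root: r = -6
General solution: y = (C₁ + C₂x)e^(-6x)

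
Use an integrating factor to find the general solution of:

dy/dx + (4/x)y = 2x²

Using integrating factor method:

General solution: y = (2/7)x^3 + Cx^(-4)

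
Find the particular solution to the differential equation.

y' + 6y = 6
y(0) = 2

General solution: y = 1 + Ce^(-6x)
Applying y(0) = 2: C = 2 - 1 = 1
Particular solution: y = 1 + e^(-6x)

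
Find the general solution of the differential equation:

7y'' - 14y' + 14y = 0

Characteristic equation: 7r² - 14r + 14 = 0
Divide by 7: r² - 2r + 2 = 0
Roots: r = 1 ± i (complex conjugates)
General solution: y = e^x(C₁cos(x) + C₂sin(x))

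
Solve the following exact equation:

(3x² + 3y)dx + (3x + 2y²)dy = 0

Verify exactness: ∂M/∂y = ∂N/∂x ✓
Find F(x,y) such that ∂F/∂x = M, ∂F/∂y = N
Solution: x³ + 3xy + 2y³/3 = C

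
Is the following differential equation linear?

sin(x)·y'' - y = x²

Yes. Linear (y and its derivatives appear to the first power only, no products of y terms)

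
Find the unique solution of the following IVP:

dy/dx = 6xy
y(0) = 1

General solution: y = Ce^(3x²)
Applying IC y(0) = 1:
Particular solution: y = e^(3x²)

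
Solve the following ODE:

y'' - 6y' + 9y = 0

Characteristic equation: r² - 6r + 9 = 0
Factored: (r - 3)² = 0
Repeated root: r = 3
General solution: y = (C₁ + C₂x)e^(3x)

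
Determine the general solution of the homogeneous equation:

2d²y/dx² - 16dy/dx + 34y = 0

Characteristic equation: 2r² - 16r + 34 = 0
Divide by 2: r² - 8r + 17 = 0
Roots: r = 4 ± i (complex conjugates)
General solution: y = e^(4x)(C₁cos(x) + C₂sin(x))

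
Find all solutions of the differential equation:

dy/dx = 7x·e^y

Separating variables and integrating:
-e^(-y) = 7x²/2 + C

General solution: y = -ln(C - 7x²/2)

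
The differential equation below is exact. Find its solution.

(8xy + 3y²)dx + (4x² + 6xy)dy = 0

Verify exactness: ∂M/∂y = ∂N/∂x ✓
Find F(x,y) such that ∂F/∂x = M, ∂F/∂y = N
Solution: 4x²y + 3xy² = C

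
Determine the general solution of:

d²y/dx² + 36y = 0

Characteristic equation: r² + 36 = 0
Roots: r = ±6i (complex conjugates)
General solution: y = C₁cos(6x) + C₂sin(6x)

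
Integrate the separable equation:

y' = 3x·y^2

Separating variables and integrating:
-1/y = 3x^2/2 + C

General solution: y^-1 = (-3/2)x^2 + C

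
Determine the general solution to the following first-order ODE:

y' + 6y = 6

Using integrating factor method:

General solution: y = 1 + Ce^(-6x)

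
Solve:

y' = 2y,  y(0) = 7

General solution: y = Ce^(2x)
Applying IC y(0) = 7:
Particular solution: y = 7e^(2x)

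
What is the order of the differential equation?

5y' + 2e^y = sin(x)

The order is 1 (highest derivative is of order 1).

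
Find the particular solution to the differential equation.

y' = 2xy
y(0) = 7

General solution: y = Ce^(x²)
Applying IC y(0) = 7:
Particular solution: y = 7e^(x²)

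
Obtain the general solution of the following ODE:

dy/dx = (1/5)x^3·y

Separating variables and integrating:
ln|y| = x^4/20 + C

General solution: y = Ce^(x^4/20)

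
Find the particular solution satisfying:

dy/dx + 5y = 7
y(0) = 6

General solution: y = 7/5 + Ce^(-5x)
Applying y(0) = 6: C = 6 - 7/5 = 23/5
Particular solution: y = 7/5 + (23/5)e^(-5x)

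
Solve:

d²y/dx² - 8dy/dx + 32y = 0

Characteristic equation: r² - 8r + 32 = 0
Roots: r = 4 ± 4i (complex conjugates)
General solution: y = e^(4x)(C₁cos(4x) + C₂sin(4x))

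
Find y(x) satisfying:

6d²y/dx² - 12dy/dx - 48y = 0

Characteristic equation: 6r² - 12r - 48 = 0
Divide by 6: r² - 2r - 8 = 0
Roots: r = 4, -2 (distinct real)
General solution: y = C₁e^(4x) + C₂e^(-2x)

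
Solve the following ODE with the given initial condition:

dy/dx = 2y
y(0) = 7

General solution: y = Ce^(2x)
Applying IC y(0) = 7:
Particular solution: y = 7e^(2x)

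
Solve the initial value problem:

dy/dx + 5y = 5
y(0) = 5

General solution: y = 1 + Ce^(-5x)
Applying y(0) = 5: C = 5 - 1 = 4
Particular solution: y = 1 + 4e^(-5x)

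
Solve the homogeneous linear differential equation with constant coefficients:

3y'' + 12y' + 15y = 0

Characteristic equation: 3r² + 12r + 15 = 0
Divide by 3: r² + 4r + 5 = 0
Roots: r = -2 ± i (complex conjugates)
General solution: y = e^(-2x)(C₁cos(x) + C₂sin(x))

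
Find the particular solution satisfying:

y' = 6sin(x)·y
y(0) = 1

General solution: y = Ce^(-6cos(x))
Applying IC y(0) = 1:
Particular solution: y = e^(6(1-cos(x)))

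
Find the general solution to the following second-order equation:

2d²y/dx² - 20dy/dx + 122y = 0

Characteristic equation: 2r² - 20r + 122 = 0
Divide by 2: r² - 10r + 61 = 0
Roots: r = 5 ± 6i (complex conjugates)
General solution: y = e^(5x)(C₁cos(6x) + C₂sin(6x))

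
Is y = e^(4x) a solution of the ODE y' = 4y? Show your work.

Verification:
y = e^(4x)
y' = 4e^(4x)
4y = 4e^(4x)
y' = 4y ✓

Yes, it is a solution.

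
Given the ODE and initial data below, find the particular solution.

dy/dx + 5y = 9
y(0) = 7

General solution: y = 9/5 + Ce^(-5x)
Applying y(0) = 7: C = 7 - 9/5 = 26/5
Particular solution: y = 9/5 + (26/5)e^(-5x)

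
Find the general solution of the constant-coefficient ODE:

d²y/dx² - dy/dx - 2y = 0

Characteristic equation: r² - r - 2 = 0
Roots: r = 2, -1 (distinct real)
General solution: y = C₁e^(2x) + C₂e^(-x)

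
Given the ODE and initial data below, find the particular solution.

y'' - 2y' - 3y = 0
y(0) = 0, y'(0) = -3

General solution: y = C₁e^(3x) + C₂e^(-x)
Applying ICs: C₁ = -3/4, C₂ = 3/4
Particular solution: y = -(3/4)e^(3x) + (3/4)e^(-x)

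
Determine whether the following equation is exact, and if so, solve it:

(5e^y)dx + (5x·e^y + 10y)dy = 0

Verify exactness: ∂M/∂y = ∂N/∂x ✓
Find F(x,y) such that ∂F/∂x = M, ∂F/∂y = N
Solution: 5x·e^y + 5y² = C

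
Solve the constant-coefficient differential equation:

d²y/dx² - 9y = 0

Characteristic equation: r² - 9 = 0
Roots: r = 3, -3 (distinct real)
General solution: y = C₁e^(3x) + C₂e^(-3x)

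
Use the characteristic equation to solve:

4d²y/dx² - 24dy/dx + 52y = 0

Characteristic equation: 4r² - 24r + 52 = 0
Divide by 4: r² - 6r + 13 = 0
Roots: r = 3 ± 2i (complex conjugates)
General solution: y = e^(3x)(C₁cos(2x) + C₂sin(2x))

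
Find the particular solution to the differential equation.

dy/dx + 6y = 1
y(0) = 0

General solution: y = 1/6 + Ce^(-6x)
Applying y(0) = 0: C = 0 - 1/6 = -1/6
Particular solution: y = 1/6 - (1/6)e^(-6x)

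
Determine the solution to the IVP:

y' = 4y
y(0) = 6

General solution: y = Ce^(4x)
Applying IC y(0) = 6:
Particular solution: y = 6e^(4x)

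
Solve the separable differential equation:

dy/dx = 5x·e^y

Separating variables and integrating:
-e^(-y) = 5x²/2 + C

General solution: y = -ln(C - 5x²/2)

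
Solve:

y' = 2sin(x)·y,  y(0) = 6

General solution: y = Ce^(-2cos(x))
Applying IC y(0) = 6:
Particular solution: y = 6e^(2(1-cos(x)))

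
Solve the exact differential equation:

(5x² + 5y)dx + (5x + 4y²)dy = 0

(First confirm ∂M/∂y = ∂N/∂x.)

Verify exactness: ∂M/∂y = ∂N/∂x ✓
Find F(x,y) such that ∂F/∂x = M, ∂F/∂y = N
Solution: 5x³/3 + 5xy + 4y³/3 = C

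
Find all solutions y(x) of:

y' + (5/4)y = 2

Using integrating factor method:

General solution: y = 8/5 + Ce^(-5x/4)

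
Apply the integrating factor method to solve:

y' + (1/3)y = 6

Using integrating factor method:

General solution: y = 18 + Ce^(-x/3)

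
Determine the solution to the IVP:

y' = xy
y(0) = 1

General solution: y = Ce^(x²/2)
Applying IC y(0) = 1:
Particular solution: y = e^(x²/2)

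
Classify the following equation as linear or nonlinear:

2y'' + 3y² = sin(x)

Nonlinear (y² term)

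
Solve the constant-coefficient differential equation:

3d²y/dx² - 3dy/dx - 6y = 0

Characteristic equation: 3r² - 3r - 6 = 0
Divide by 3: r² - r - 2 = 0
Roots: r = 2, -1 (distinct real)
General solution: y = C₁e^(2x) + C₂e^(-x)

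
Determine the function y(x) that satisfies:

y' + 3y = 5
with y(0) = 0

General solution: y = 5/3 + Ce^(-3x)
Applying y(0) = 0: C = 0 - 5/3 = -5/3
Particular solution: y = 5/3 - (5/3)e^(-3x)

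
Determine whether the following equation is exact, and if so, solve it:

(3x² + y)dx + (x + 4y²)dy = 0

Verify exactness: ∂M/∂y = ∂N/∂x ✓
Find F(x,y) such that ∂F/∂x = M, ∂F/∂y = N
Solution: x³ + xy + 4y³/3 = C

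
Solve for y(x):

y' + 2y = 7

Using integrating factor method:

General solution: y = 7/2 + Ce^(-2x)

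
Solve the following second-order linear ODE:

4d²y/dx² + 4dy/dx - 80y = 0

Characteristic equation: 4r² + 4r - 80 = 0
Divide by 4: r² + r - 20 = 0
Roots: r = 4, -5 (distinct real)
General solution: y = C₁e^(4x) + C₂e^(-5x)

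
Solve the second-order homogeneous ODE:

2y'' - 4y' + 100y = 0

Characteristic equation: 2r² - 4r + 100 = 0
Divide by 2: r² - 2r + 50 = 0
Roots: r = 1 ± 7i (complex conjugates)
General solution: y = e^x(C₁cos(7x) + C₂sin(7x))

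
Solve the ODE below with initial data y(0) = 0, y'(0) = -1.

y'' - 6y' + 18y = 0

General solution: y = e^(3x)(C₁cos(3x) + C₂sin(3x))
Complex roots r = 3 ± 3i
Applying ICs: C₁ = 0, C₂ = -1/3
Particular solution: y = e^(3x)(-(1/3)sin(3x))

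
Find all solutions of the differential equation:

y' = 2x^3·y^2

Separating variables and integrating:
-1/y = x^4/2 + C

General solution: y^-1 = (-1/2)x^4 + C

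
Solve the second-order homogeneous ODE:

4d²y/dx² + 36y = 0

Characteristic equation: 4r² + 36 = 0
Divide by 4: r² + 9 = 0
Roots: r = ±3i (complex conjugates)
General solution: y = C₁cos(3x) + C₂sin(3x)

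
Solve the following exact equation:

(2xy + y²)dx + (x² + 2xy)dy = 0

Verify exactness: ∂M/∂y = ∂N/∂x ✓
Find F(x,y) such that ∂F/∂x = M, ∂F/∂y = N
Solution: x²y + xy² = C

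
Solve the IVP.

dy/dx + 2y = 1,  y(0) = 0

General solution: y = 1/2 + Ce^(-2x)
Applying y(0) = 0: C = 0 - 1/2 = -1/2
Particular solution: y = 1/2 - (1/2)e^(-2x)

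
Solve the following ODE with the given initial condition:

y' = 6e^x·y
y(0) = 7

General solution: y = Ce^(6e^x)
Applying IC y(0) = 7:
Particular solution: y = 7e^(6(e^x - 1))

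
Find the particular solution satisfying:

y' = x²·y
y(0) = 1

General solution: y = Ce^(x³/3)
Applying IC y(0) = 1:
Particular solution: y = e^(x³/3)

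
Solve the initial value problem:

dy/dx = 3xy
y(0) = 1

General solution: y = Ce^(3x²/2)
Applying IC y(0) = 1:
Particular solution: y = e^(3x²/2)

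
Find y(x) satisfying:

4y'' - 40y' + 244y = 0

Characteristic equation: 4r² - 40r + 244 = 0
Divide by 4: r² - 10r + 61 = 0
Roots: r = 5 ± 6i (complex conjugates)
General solution: y = e^(5x)(C₁cos(6x) + C₂sin(6x))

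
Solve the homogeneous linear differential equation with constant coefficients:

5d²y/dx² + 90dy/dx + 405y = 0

Characteristic equation: 5r² + 90r + 405 = 0
Divide by 5: r² + 18r + 81 = 0
Factored: (r + 9)² = 0
Repeated root: r = -9
General solution: y = (C₁ + C₂x)e^(-9x)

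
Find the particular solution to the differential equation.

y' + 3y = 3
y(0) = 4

General solution: y = 1 + Ce^(-3x)
Applying y(0) = 4: C = 4 - 1 = 3
Particular solution: y = 1 + 3e^(-3x)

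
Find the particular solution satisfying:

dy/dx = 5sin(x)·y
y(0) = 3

General solution: y = Ce^(-5cos(x))
Applying IC y(0) = 3:
Particular solution: y = 3e^(5(1-cos(x)))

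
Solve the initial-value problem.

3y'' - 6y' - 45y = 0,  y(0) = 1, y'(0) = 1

General solution: y = C₁e^(5x) + C₂e^(-3x)
Applying ICs: C₁ = 1/2, C₂ = 1/2
Particular solution: y = (1/2)e^(5x) + (1/2)e^(-3x)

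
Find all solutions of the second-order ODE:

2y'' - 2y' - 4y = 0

Characteristic equation: 2r² - 2r - 4 = 0
Divide by 2: r² - r - 2 = 0
Roots: r = 2, -1 (distinct real)
General solution: y = C₁e^(2x) + C₂e^(-x)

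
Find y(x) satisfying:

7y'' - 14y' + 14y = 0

Characteristic equation: 7r² - 14r + 14 = 0
Divide by 7: r² - 2r + 2 = 0
Roots: r = 1 ± i (complex conjugates)
General solution: y = e^x(C₁cos(x) + C₂sin(x))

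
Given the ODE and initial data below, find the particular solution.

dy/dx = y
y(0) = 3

General solution: y = Ce^x
Applying IC y(0) = 3:
Particular solution: y = 3e^x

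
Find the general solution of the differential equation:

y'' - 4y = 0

Characteristic equation: r² - 4 = 0
Roots: r = 2, -2 (distinct real)
General solution: y = C₁e^(2x) + C₂e^(-2x)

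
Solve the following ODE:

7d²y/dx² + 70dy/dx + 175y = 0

Characteristic equation: 7r² + 70r + 175 = 0
Divide by 7: r² + 10r + 25 = 0
Factored: (r + 5)² = 0
Repeated root: r = -5
General solution: y = (C₁ + C₂x)e^(-5x)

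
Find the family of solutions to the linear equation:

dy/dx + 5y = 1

Using integrating factor method:

General solution: y = 1/5 + Ce^(-5x)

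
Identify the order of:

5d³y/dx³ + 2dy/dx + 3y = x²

The order is 3 (highest derivative is of order 3).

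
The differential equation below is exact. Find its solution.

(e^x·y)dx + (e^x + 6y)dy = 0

Verify exactness: ∂M/∂y = ∂N/∂x ✓
Find F(x,y) such that ∂F/∂x = M, ∂F/∂y = N
Solution: e^x·y + 3y² = C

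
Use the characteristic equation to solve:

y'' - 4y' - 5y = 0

Characteristic equation: r² - 4r - 5 = 0
Roots: r = 5, -1 (distinct real)
General solution: y = C₁e^(5x) + C₂e^(-x)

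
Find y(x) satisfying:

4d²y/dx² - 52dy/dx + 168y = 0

Characteristic equation: 4r² - 52r + 168 = 0
Divide by 4: r² - 13r + 42 = 0
Roots: r = 7, 6 (distinct real)
General solution: y = C₁e^(7x) + C₂e^(6x)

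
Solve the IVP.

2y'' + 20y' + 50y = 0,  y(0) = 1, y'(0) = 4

General solution: y = (C₁ + C₂x)e^(-5x)
Repeated root r = -5
Applying ICs: C₁ = 1, C₂ = 9
Particular solution: y = (1 + 9x)e^(-5x)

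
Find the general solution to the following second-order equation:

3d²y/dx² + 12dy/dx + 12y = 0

Characteristic equation: 3r² + 12r + 12 = 0
Divide by 3: r² + 4r + 4 = 0
Factored: (r + 2)² = 0
Repeated root: r = -2
General solution: y = (C₁ + C₂x)e^(-2x)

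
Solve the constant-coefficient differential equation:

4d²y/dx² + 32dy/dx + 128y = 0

Characteristic equation: 4r² + 32r + 128 = 0
Divide by 4: r² + 8r + 32 = 0
Roots: r = -4 ± 4i (complex conjugates)
General solution: y = e^(-4x)(C₁cos(4x) + C₂sin(4x))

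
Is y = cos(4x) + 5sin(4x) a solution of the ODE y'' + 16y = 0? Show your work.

Verification:
y'' = -16cos(4x) - 80sin(4x)
y'' + 16y = 0 ✓

Yes, it is a solution.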